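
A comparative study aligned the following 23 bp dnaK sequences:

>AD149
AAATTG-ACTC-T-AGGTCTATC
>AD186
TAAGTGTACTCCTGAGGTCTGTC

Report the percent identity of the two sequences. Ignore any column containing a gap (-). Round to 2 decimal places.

85.00%

Excluding the 3 gap columns leaves 20 comparable sites.
Differing sites — 1:A/T; 4:T/G; 21:A/G.
17 of the 20 comparable sites match, so the percent identity is 17/20 × 100 = 85.00%.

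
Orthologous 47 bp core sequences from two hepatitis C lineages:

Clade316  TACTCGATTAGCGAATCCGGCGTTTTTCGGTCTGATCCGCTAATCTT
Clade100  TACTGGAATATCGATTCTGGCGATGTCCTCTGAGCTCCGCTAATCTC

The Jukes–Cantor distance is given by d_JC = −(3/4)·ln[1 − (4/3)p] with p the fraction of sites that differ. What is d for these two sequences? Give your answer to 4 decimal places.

The sequences differ at positions 5 (C/G), 8 (T/A), 11 (G/T), 15 (A/T), 18 (C/T), 23 (T/A), 25 (T/G), 27 (T/C), 29 (G/T), 30 (G/C), 32 (C/G), 33 (T/A), 35 (A/C), 47 (T/C).
p = 14/47 = 0.297872.
d = −0.75 · ln(1 − (4/3)·0.297872) = −0.75 · ln(0.602837) = −0.75 · (-0.506108) = 0.3796.

0.3796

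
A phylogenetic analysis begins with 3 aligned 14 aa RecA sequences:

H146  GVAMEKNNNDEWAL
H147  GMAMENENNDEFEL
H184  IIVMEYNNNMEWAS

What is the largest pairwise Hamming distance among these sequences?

Pairwise Hamming distances:
  H146 vs H147: 5
  H146 vs H184: 6
  H147 vs H184: 9
The largest is 9, between H147 and H184.

9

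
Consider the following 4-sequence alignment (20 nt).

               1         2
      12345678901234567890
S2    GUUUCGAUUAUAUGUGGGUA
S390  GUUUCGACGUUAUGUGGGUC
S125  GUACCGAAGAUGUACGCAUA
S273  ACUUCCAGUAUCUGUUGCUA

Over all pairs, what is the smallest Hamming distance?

Pairwise Hamming distances:
  S2 vs S390: 4
  S2 vs S125: 9
  S2 vs S273: 7
  S390 vs S125: 10
  S390 vs S273: 10
  S125 vs S273: 13
The smallest is 4, between S2 and S390.

4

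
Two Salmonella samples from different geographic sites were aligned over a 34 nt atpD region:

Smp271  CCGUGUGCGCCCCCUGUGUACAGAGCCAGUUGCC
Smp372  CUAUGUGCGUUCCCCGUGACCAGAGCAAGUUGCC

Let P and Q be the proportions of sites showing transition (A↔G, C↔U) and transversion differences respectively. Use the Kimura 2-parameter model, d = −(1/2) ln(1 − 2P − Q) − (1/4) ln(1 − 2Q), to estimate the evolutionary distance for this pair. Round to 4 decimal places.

Mismatches occur at site 2 (C→U, transition), site 3 (G→A, transition), site 10 (C→U, transition), site 11 (C→U, transition), site 15 (U→C, transition), site 19 (U→A, transversion), site 20 (A→C, transversion), site 27 (C→A, transversion).
Of the 8 differences, 5 transitions and 3 transversions over 34 sites: P = 5/34 = 0.147059, Q = 3/34 = 0.088235.
d = −0.5·ln(0.617647) − 0.25·ln(0.823530) = −0.5·(-0.481838) − 0.25·(-0.194155) = 0.2895.

0.2895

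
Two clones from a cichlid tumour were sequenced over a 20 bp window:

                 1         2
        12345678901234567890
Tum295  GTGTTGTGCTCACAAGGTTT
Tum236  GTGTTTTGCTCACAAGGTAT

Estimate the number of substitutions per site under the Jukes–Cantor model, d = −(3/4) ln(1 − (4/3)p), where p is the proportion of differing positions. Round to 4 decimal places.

The sequences differ at positions 6 (G/T), 19 (T/A).
p = 2/20 = 0.100000.
d = −0.75 · ln(1 − (4/3)·0.100000) = −0.75 · ln(0.866667) = −0.75 · (-0.143100) = 0.1073.

0.1073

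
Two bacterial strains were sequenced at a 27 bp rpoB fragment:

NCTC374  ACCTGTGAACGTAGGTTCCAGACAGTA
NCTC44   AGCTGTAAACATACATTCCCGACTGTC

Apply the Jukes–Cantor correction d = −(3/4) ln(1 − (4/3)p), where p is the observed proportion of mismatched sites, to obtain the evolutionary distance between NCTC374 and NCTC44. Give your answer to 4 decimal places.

The sequences differ at positions 2 (C/G), 7 (G/A), 11 (G/A), 14 (G/C), 15 (G/A), 20 (A/C), 24 (A/T), 27 (A/C).
p = 8/27 = 0.296296.
d = −0.75 · ln(1 − (4/3)·0.296296) = −0.75 · ln(0.604939) = −0.75 · (-0.502628) = 0.3770.

0.3770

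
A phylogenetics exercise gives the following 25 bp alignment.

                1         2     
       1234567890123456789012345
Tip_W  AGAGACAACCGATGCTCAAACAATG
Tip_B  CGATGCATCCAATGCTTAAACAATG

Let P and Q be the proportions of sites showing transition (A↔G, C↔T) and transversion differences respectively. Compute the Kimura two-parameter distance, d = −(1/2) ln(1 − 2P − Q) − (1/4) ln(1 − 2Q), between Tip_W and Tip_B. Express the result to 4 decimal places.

Differing sites — 1:A/C (Tv); 4:G/T (Tv); 5:A/G (Ti); 8:A/T (Tv); 11:G/A (Ti); 17:C/T (Ti).
Of the 6 differences, 3 transitions and 3 transversions over 25 sites: P = 3/25 = 0.120000, Q = 3/25 = 0.120000.
d = −0.5·ln(0.640000) − 0.25·ln(0.760000) = −0.5·(-0.446287) − 0.25·(-0.274437) = 0.2918.

0.2918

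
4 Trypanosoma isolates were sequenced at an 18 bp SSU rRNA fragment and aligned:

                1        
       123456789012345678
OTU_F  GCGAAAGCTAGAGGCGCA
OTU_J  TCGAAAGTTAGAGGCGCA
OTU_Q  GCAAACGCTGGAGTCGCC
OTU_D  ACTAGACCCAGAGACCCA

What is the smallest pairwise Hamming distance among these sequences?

Pairwise Hamming distances:
  OTU_F vs OTU_J: 2
  OTU_F vs OTU_Q: 5
  OTU_F vs OTU_D: 7
  OTU_J vs OTU_Q: 7
  OTU_J vs OTU_D: 8
  OTU_Q vs OTU_D: 10
The smallest is 2, between OTU_F and OTU_J.

2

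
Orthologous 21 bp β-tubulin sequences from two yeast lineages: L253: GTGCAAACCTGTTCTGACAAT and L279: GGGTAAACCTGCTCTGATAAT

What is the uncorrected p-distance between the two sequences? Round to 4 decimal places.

The sequences differ at positions 2 (T/G), 4 (C/T), 12 (T/C), 18 (C/T).
There are 4 differences over 21 sites, so p = 4/21 = 0.1905.

0.1905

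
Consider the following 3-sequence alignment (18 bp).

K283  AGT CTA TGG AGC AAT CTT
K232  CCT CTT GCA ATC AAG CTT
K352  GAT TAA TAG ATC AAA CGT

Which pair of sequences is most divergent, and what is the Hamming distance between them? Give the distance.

Pairwise Hamming distances:
  K283 vs K232: 8
  K283 vs K352: 8
  K232 vs K352: 10
The largest is 10, between K232 and K352.

10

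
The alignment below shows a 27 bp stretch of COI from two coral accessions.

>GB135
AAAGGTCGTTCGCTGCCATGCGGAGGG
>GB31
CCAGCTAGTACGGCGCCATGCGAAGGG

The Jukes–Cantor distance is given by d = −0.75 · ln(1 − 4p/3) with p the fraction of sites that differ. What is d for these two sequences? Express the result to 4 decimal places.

0.3770

The sequences differ at positions 1 (A/C), 2 (A/C), 5 (G/C), 7 (C/A), 10 (T/A), 13 (C/G), 14 (T/C), 23 (G/A).
p = 8/27 = 0.296296.
d = −0.75 · ln(1 − (4/3)·0.296296) = −0.75 · ln(0.604939) = −0.75 · (-0.502628) = 0.3770.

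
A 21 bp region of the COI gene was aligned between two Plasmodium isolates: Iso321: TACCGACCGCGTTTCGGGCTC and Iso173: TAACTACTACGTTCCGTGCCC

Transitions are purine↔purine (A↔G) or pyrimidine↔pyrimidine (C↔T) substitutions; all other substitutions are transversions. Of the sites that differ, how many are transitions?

Mismatches occur at site 3 (C↔A, transversion), site 5 (G↔T, transversion), site 8 (C↔T, transition), site 9 (G↔A, transition), site 14 (T↔C, transition), site 17 (G↔T, transversion), site 20 (T↔C, transition).
Of the 7 differences, 4 transitions and 3 transversions, so the answer is 4.

4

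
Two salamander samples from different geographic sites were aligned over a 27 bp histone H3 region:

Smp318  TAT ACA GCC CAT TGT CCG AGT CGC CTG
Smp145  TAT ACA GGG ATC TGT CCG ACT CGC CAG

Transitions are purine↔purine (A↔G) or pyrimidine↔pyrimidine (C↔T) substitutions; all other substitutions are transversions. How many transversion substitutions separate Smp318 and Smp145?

Mismatches occur at site 8 (C→G, transversion), site 9 (C→G, transversion), site 10 (C→A, transversion), site 11 (A→T, transversion), site 12 (T→C, transition), site 20 (G→C, transversion), site 26 (T→A, transversion).
Of the 7 differences, 1 transition and 6 transversions, so the answer is 6.

6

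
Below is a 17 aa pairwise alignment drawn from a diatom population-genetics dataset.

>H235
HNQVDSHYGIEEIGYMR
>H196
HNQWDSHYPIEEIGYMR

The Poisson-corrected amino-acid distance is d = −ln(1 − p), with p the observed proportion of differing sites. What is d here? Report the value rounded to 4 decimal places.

The sequences differ at positions 4 (V/W), 9 (G/P).
p = 2/17 = 0.117647.
d = −ln(1 − 0.117647) = −ln(0.882353) = 0.1252.

0.1252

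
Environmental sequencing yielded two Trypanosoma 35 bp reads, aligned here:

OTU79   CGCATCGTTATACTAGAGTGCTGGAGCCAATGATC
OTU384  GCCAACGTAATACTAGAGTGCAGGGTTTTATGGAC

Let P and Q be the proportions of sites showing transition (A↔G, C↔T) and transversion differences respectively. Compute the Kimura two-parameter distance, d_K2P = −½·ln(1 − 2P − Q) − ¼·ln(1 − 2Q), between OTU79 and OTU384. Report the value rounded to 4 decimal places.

Differing sites — 1:C/G (Tv); 2:G/C (Tv); 5:T/A (Tv); 9:T/A (Tv); 22:T/A (Tv); 25:A/G (Ti); 26:G/T (Tv); 27:C/T (Ti); 28:C/T (Ti); 29:A/T (Tv); 33:A/G (Ti); 34:T/A (Tv).
Of the 12 differences, 4 transitions and 8 transversions over 35 sites: P = 4/35 = 0.114286, Q = 8/35 = 0.228571.
d = −0.5·ln(0.542857) − 0.25·ln(0.542858) = −0.5·(-0.610909) − 0.25·(-0.610908) = 0.4582.

0.4582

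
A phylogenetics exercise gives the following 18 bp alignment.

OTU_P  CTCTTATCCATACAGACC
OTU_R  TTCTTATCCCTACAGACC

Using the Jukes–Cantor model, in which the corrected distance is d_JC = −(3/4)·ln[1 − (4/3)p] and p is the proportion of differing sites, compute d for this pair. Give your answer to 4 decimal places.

Differing sites — 1:C/T; 10:A/C.
p = 2/18 = 0.111111.
d = −0.75 · ln(1 − (4/3)·0.111111) = −0.75 · ln(0.851852) = −0.75 · (-0.160342) = 0.1203.

0.1203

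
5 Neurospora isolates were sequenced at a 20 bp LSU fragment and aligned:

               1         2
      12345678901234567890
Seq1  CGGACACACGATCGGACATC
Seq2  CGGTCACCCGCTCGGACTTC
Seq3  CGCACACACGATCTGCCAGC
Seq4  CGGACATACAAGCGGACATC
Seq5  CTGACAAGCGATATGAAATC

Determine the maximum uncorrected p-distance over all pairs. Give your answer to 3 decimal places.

0.450

Pairwise Hamming distances:
  Seq1 vs Seq2: 4
  Seq1 vs Seq3: 4
  Seq1 vs Seq4: 3
  Seq1 vs Seq5: 6
  Seq2 vs Seq3: 8
  Seq2 vs Seq4: 7
  Seq2 vs Seq5: 9
  Seq3 vs Seq4: 7
  Seq3 vs Seq5: 8
  Seq4 vs Seq5: 8
The largest is 9 mismatches, between Seq2 and Seq5; p = 9/20 = 0.450.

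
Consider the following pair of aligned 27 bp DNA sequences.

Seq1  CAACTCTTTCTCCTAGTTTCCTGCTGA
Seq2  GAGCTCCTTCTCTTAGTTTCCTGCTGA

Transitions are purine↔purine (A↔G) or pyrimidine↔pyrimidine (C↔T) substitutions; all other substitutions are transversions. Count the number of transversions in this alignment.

Mismatches occur at site 1 (C→G, transversion), site 3 (A→G, transition), site 7 (T→C, transition), site 13 (C→T, transition).
Of the 4 differences, 3 transitions and 1 transversion, so the answer is 1.

1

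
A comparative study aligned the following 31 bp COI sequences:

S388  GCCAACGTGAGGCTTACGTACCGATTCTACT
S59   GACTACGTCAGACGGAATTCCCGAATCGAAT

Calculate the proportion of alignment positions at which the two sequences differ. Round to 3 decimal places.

0.387

Differing sites — 2:C/A; 4:A/T; 9:G/C; 12:G/A; 14:T/G; 15:T/G; 17:C/A; 18:G/T; 20:A/C; 25:T/A; 28:T/G; 30:C/A.
There are 12 differences over 31 sites, so p = 12/31 = 0.387.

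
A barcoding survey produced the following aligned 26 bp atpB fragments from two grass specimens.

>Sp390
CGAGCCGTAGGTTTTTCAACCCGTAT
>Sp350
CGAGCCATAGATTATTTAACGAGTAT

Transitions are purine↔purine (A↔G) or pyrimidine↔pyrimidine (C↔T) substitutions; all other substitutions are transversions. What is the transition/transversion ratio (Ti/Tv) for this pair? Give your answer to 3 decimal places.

1.000

The sequences differ at positions 7 (G/A, transition), 11 (G/A, transition), 14 (T/A, transversion), 17 (C/T, transition), 21 (C/G, transversion), 22 (C/A, transversion).
Of the 6 differences, 3 transitions and 3 transversions, so Ti/Tv = 3/3 = 1.000.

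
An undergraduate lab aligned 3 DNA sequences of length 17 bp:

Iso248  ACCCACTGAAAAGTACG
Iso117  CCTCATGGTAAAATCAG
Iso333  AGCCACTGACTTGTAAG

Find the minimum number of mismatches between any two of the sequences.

Pairwise Hamming distances:
  Iso248 vs Iso117: 8
  Iso248 vs Iso333: 5
  Iso117 vs Iso333: 11
The smallest is 5, between Iso248 and Iso333.

5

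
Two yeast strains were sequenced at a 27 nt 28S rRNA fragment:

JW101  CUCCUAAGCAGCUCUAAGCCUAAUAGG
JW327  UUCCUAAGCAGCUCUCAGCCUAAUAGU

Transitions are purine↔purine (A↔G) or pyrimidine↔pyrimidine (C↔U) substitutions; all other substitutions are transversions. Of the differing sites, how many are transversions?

2

The sequences differ at positions 1 (C/U, transition), 16 (A/C, transversion), 27 (G/U, transversion).
Of the 3 differences, 1 transition and 2 transversions, so the answer is 2.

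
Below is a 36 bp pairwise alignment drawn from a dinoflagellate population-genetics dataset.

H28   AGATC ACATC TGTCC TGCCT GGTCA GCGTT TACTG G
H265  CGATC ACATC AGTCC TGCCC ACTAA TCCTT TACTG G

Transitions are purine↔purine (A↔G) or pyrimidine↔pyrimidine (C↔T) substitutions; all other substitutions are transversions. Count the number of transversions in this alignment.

6

Mismatches occur at site 1 (A/C, transversion), site 11 (T/A, transversion), site 20 (T/C, transition), site 21 (G/A, transition), site 22 (G/C, transversion), site 24 (C/A, transversion), site 26 (G/T, transversion), site 28 (G/C, transversion).
Of the 8 differences, 2 transitions and 6 transversions, so the answer is 6.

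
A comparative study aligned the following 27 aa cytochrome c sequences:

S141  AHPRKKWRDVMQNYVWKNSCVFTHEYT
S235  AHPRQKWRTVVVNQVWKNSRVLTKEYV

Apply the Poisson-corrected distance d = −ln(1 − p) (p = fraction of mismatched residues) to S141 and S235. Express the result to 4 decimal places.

0.4055

Differing sites — 5:K/Q; 9:D/T; 11:M/V; 12:Q/V; 14:Y/Q; 20:C/R; 22:F/L; 24:H/K; 27:T/V.
p = 9/27 = 0.333333.
d = −ln(1 − 0.333333) = −ln(0.666667) = 0.4055.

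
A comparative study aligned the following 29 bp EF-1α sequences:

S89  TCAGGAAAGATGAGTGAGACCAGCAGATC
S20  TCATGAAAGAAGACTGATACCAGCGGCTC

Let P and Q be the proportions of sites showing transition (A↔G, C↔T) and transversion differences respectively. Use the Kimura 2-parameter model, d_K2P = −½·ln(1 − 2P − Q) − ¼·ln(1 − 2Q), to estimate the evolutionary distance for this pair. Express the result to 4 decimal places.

0.2438

Differing sites — 4:G/T (Tv); 11:T/A (Tv); 14:G/C (Tv); 18:G/T (Tv); 25:A/G (Ti); 27:A/C (Tv).
Of the 6 differences, 1 transition and 5 transversions over 29 sites: P = 1/29 = 0.034483, Q = 5/29 = 0.172414.
d = −0.5·ln(0.758620) − 0.25·ln(0.655172) = −0.5·(-0.276254) − 0.25·(-0.422857) = 0.2438.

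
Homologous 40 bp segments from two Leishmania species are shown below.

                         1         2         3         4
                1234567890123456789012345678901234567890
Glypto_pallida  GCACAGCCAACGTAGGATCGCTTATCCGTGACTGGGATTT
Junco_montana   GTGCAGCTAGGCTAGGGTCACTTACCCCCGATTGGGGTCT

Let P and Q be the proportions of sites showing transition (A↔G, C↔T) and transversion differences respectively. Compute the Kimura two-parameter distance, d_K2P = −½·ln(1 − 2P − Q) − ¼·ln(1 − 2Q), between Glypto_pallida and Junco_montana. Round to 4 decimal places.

Mismatches occur at site 2 (C↔T, transition), site 3 (A↔G, transition), site 8 (C↔T, transition), site 10 (A↔G, transition), site 11 (C↔G, transversion), site 12 (G↔C, transversion), site 17 (A↔G, transition), site 20 (G↔A, transition), site 25 (T↔C, transition), site 28 (G↔C, transversion), site 29 (T↔C, transition), site 32 (C↔T, transition), site 37 (A↔G, transition), site 39 (T↔C, transition).
Of the 14 differences, 11 transitions and 3 transversions over 40 sites: P = 11/40 = 0.275000, Q = 3/40 = 0.075000.
d = −0.5·ln(0.375000) − 0.25·ln(0.850000) = −0.5·(-0.980829) − 0.25·(-0.162519) = 0.5310.

0.5310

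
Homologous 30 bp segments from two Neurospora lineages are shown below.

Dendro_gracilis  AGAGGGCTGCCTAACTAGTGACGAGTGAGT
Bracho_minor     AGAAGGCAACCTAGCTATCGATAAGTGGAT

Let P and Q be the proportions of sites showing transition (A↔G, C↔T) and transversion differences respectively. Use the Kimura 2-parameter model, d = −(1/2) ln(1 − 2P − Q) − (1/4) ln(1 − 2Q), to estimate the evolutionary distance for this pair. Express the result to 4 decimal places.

0.4939

The sequences differ at positions 4 (G/A, transition), 8 (T/A, transversion), 9 (G/A, transition), 14 (A/G, transition), 18 (G/T, transversion), 19 (T/C, transition), 22 (C/T, transition), 23 (G/A, transition), 28 (A/G, transition), 29 (G/A, transition).
Of the 10 differences, 8 transitions and 2 transversions over 30 sites: P = 8/30 = 0.266667, Q = 2/30 = 0.066667.
d = −0.5·ln(0.399999) − 0.25·ln(0.866666) = −0.5·(-0.916293) − 0.25·(-0.143102) = 0.4939.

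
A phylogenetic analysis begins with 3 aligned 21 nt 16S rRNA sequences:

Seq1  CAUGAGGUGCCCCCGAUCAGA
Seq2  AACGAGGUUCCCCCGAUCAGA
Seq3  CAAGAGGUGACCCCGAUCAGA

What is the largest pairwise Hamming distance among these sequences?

Pairwise Hamming distances:
  Seq1 vs Seq2: 3
  Seq1 vs Seq3: 2
  Seq2 vs Seq3: 4
The largest is 4, between Seq2 and Seq3.

4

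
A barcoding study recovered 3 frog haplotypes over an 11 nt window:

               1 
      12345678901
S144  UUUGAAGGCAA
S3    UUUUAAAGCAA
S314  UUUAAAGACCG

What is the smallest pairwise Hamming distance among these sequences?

2

Pairwise Hamming distances:
  S144 vs S3: 2
  S144 vs S314: 4
  S3 vs S314: 5
The smallest is 2, between S144 and S3.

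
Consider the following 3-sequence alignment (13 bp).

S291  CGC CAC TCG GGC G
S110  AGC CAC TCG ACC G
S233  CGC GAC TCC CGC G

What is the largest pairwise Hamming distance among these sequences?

5

Pairwise Hamming distances:
  S291 vs S110: 3
  S291 vs S233: 3
  S110 vs S233: 5
The largest is 5, between S110 and S233.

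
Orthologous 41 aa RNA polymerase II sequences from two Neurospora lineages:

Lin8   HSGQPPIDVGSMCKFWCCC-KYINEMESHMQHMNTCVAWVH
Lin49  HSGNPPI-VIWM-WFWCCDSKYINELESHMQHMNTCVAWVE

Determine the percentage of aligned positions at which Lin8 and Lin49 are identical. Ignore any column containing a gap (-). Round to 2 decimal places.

81.58%

Excluding the 3 gap columns leaves 38 comparable sites.
Mismatches occur at site 4 (Q/N), site 10 (G/I), site 11 (S/W), site 14 (K/W), site 19 (C/D), site 26 (M/L), site 41 (H/E).
31 of the 38 comparable sites match, so the percent identity is 31/38 × 100 = 81.58%.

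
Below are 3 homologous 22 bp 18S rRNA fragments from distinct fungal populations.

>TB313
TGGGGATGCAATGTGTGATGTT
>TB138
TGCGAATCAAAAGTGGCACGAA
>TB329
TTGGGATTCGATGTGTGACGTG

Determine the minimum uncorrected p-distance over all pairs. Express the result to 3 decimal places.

0.227

Pairwise Hamming distances:
  TB313 vs TB138: 10
  TB313 vs TB329: 5
  TB138 vs TB329: 11
The smallest is 5 mismatches, between TB313 and TB329; p = 5/22 = 0.227.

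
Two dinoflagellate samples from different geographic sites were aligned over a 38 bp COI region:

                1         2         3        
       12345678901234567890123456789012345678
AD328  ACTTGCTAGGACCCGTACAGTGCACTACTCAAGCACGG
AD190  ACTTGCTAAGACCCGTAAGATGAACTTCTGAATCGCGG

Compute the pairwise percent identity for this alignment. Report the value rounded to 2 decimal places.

76.32%

Mismatches occur at site 9 (G/A), site 18 (C/A), site 19 (A/G), site 20 (G/A), site 23 (C/A), site 27 (A/T), site 30 (C/G), site 33 (G/T), site 35 (A/G).
29 of the 38 sites match, so the percent identity is 29/38 × 100 = 76.32%.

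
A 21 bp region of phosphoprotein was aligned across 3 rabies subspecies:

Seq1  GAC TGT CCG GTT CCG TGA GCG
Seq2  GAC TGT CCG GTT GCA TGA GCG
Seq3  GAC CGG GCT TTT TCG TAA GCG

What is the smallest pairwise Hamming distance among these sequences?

Pairwise Hamming distances:
  Seq1 vs Seq2: 2
  Seq1 vs Seq3: 7
  Seq2 vs Seq3: 8
The smallest is 2, between Seq1 and Seq2.

2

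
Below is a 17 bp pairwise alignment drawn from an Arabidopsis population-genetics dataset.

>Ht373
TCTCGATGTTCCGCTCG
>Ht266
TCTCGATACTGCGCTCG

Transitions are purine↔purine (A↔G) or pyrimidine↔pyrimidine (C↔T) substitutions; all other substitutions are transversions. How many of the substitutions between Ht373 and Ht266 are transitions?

2

Mismatches occur at site 8 (G→A, transition), site 9 (T→C, transition), site 11 (C→G, transversion).
Of the 3 differences, 2 transitions and 1 transversion, so the answer is 2.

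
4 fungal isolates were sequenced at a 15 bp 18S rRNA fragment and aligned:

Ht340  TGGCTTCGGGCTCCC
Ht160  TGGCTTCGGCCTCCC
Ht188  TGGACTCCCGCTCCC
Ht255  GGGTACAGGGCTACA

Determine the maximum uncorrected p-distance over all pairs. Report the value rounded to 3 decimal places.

Pairwise Hamming distances:
  Ht340 vs Ht160: 1
  Ht340 vs Ht188: 4
  Ht340 vs Ht255: 7
  Ht160 vs Ht188: 5
  Ht160 vs Ht255: 8
  Ht188 vs Ht255: 9
The largest is 9 mismatches, between Ht188 and Ht255; p = 9/15 = 0.600.

0.600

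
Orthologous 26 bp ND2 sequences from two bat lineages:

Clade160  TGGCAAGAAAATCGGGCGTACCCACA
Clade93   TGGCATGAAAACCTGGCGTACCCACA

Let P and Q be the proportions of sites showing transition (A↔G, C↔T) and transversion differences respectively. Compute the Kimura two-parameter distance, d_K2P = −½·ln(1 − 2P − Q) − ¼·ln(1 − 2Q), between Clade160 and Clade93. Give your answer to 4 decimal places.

Differing sites — 6:A/T (Tv); 12:T/C (Ti); 14:G/T (Tv).
Of the 3 differences, 1 transition and 2 transversions over 26 sites: P = 1/26 = 0.038462, Q = 2/26 = 0.076923.
d = −0.5·ln(0.846153) − 0.25·ln(0.846154) = −0.5·(-0.167055) − 0.25·(-0.167054) = 0.1253.

0.1253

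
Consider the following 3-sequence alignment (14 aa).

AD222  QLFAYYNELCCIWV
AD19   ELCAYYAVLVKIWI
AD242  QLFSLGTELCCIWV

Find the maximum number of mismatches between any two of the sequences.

Pairwise Hamming distances:
  AD222 vs AD19: 7
  AD222 vs AD242: 4
  AD19 vs AD242: 10
The largest is 10, between AD19 and AD242.

10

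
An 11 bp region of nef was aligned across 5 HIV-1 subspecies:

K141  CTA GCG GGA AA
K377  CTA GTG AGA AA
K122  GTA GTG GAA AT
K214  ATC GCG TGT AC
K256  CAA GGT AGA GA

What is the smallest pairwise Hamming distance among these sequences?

Pairwise Hamming distances:
  K141 vs K377: 2
  K141 vs K122: 4
  K141 vs K214: 5
  K141 vs K256: 5
  K377 vs K122: 4
  K377 vs K214: 6
  K377 vs K256: 4
  K122 vs K214: 7
  K122 vs K256: 8
  K214 vs K256: 9
The smallest is 2, between K141 and K377.

2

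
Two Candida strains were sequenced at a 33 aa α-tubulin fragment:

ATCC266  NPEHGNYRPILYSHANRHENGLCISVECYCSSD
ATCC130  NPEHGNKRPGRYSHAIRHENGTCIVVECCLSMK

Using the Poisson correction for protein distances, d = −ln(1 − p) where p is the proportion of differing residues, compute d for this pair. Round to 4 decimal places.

0.3610

Mismatches occur at site 7 (Y↔K), site 10 (I↔G), site 11 (L↔R), site 16 (N↔I), site 22 (L↔T), site 25 (S↔V), site 29 (Y↔C), site 30 (C↔L), site 32 (S↔M), site 33 (D↔K).
p = 10/33 = 0.303030.
d = −ln(1 − 0.303030) = −ln(0.696970) = 0.3610.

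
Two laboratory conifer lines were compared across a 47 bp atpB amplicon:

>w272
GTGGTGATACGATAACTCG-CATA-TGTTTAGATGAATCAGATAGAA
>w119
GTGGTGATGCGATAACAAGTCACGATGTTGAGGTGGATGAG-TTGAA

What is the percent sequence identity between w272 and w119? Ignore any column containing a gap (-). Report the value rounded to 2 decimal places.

77.27%

Excluding the 3 gap columns leaves 44 comparable sites.
Mismatches occur at site 9 (A/G), site 17 (T/A), site 18 (C/A), site 23 (T/C), site 24 (A/G), site 30 (T/G), site 33 (A/G), site 36 (A/G), site 39 (C/G), site 44 (A/T).
34 of the 44 comparable sites match, so the percent identity is 34/44 × 100 = 77.27%.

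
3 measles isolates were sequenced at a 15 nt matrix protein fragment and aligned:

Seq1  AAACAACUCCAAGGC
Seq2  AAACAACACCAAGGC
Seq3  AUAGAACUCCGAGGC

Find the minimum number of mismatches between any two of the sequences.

1

Pairwise Hamming distances:
  Seq1 vs Seq2: 1
  Seq1 vs Seq3: 3
  Seq2 vs Seq3: 4
The smallest is 1, between Seq1 and Seq2.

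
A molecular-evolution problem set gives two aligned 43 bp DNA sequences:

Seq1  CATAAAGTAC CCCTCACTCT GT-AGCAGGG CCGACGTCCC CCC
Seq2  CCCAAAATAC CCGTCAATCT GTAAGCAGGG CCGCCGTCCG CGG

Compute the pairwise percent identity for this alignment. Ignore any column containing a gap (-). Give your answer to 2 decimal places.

78.57%

Excluding the 1 gap column leaves 42 comparable sites.
Differing sites — 2:A/C; 3:T/C; 7:G/A; 13:C/G; 17:C/A; 34:A/C; 40:C/G; 42:C/G; 43:C/G.
33 of the 42 comparable sites match, so the percent identity is 33/42 × 100 = 78.57%.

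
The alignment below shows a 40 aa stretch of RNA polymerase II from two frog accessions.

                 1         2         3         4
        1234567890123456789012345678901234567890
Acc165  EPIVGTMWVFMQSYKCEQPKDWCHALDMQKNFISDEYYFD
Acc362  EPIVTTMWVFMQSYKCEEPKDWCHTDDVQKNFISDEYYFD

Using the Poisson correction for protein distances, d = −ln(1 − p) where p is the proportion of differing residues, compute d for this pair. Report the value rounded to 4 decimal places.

0.1335

Mismatches occur at site 5 (G→T), site 18 (Q→E), site 25 (A→T), site 26 (L→D), site 28 (M→V).
p = 5/40 = 0.125000.
d = −ln(1 − 0.125000) = −ln(0.875000) = 0.1335.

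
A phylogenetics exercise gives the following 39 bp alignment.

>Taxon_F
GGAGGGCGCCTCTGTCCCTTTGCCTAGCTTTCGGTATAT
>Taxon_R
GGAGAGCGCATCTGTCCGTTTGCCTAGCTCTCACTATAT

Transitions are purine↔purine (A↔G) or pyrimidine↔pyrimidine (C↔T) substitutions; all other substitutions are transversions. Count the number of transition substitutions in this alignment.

The sequences differ at positions 5 (G/A, transition), 10 (C/A, transversion), 18 (C/G, transversion), 30 (T/C, transition), 33 (G/A, transition), 34 (G/C, transversion).
Of the 6 differences, 3 transitions and 3 transversions, so the answer is 3.

3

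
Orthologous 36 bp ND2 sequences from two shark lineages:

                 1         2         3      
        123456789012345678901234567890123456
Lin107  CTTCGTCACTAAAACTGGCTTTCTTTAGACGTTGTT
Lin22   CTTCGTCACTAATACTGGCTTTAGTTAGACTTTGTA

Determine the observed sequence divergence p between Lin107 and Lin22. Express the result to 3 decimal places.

Mismatches occur at site 13 (A/T), site 23 (C/A), site 24 (T/G), site 31 (G/T), site 36 (T/A).
There are 5 differences over 36 sites, so p = 5/36 = 0.139.

0.139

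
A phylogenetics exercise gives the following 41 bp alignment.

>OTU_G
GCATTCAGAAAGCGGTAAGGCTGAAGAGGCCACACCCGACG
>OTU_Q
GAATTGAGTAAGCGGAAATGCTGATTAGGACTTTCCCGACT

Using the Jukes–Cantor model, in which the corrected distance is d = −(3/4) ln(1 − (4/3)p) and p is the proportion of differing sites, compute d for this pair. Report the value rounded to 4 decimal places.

The sequences differ at positions 2 (C/A), 6 (C/G), 9 (A/T), 16 (T/A), 19 (G/T), 25 (A/T), 26 (G/T), 30 (C/A), 32 (A/T), 33 (C/T), 34 (A/T), 41 (G/T).
p = 12/41 = 0.292683.
d = −0.75 · ln(1 − (4/3)·0.292683) = −0.75 · ln(0.609756) = −0.75 · (-0.494696) = 0.3710.

0.3710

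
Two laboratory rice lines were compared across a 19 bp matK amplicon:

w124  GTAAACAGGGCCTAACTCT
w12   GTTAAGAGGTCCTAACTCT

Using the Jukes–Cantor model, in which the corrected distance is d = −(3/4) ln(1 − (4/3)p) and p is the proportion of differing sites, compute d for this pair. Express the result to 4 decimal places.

0.1773

Differing sites — 3:A/T; 6:C/G; 10:G/T.
p = 3/19 = 0.157895.
d = −0.75 · ln(1 − (4/3)·0.157895) = −0.75 · ln(0.789473) = −0.75 · (-0.236390) = 0.1773.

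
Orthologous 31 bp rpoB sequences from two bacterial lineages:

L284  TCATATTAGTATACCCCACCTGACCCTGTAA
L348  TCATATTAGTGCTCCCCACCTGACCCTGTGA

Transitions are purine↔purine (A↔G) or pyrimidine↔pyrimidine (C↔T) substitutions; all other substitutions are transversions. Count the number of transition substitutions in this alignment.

The sequences differ at positions 11 (A/G, transition), 12 (T/C, transition), 13 (A/T, transversion), 30 (A/G, transition).
Of the 4 differences, 3 transitions and 1 transversion, so the answer is 3.

3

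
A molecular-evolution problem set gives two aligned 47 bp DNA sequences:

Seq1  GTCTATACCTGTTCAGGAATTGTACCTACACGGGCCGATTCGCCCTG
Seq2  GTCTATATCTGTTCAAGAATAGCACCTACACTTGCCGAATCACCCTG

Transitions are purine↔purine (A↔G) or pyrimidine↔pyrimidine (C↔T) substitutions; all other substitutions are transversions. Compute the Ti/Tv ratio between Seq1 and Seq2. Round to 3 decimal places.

1.000

Mismatches occur at site 8 (C→T, transition), site 16 (G→A, transition), site 21 (T→A, transversion), site 23 (T→C, transition), site 32 (G→T, transversion), site 33 (G→T, transversion), site 39 (T→A, transversion), site 42 (G→A, transition).
Of the 8 differences, 4 transitions and 4 transversions, so Ti/Tv = 4/4 = 1.000.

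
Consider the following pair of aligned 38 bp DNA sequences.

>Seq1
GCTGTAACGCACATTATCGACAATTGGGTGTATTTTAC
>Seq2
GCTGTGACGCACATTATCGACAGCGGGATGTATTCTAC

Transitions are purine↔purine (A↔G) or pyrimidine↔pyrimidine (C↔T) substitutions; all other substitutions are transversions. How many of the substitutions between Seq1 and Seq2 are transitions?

5

Mismatches occur at site 6 (A/G, transition), site 23 (A/G, transition), site 24 (T/C, transition), site 25 (T/G, transversion), site 28 (G/A, transition), site 35 (T/C, transition).
Of the 6 differences, 5 transitions and 1 transversion, so the answer is 5.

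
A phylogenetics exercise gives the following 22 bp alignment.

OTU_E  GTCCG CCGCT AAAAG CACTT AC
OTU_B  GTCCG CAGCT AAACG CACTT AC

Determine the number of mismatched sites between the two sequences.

2

Mismatches occur at site 7 (C/A), site 14 (A/C).
That gives 2 mismatches out of 22 aligned sites, so the Hamming distance is 2.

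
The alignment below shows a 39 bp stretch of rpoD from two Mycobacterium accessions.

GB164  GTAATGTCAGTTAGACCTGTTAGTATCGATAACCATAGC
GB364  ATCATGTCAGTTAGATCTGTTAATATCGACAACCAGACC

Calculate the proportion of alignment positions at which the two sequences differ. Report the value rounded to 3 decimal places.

0.179

The sequences differ at positions 1 (G/A), 3 (A/C), 16 (C/T), 23 (G/A), 30 (T/C), 36 (T/G), 38 (G/C).
There are 7 differences over 39 sites, so p = 7/39 = 0.179.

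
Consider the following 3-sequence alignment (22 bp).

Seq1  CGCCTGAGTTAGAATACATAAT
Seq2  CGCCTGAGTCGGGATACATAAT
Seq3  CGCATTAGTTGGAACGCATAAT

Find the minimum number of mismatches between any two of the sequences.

Pairwise Hamming distances:
  Seq1 vs Seq2: 3
  Seq1 vs Seq3: 5
  Seq2 vs Seq3: 6
The smallest is 3, between Seq1 and Seq2.

3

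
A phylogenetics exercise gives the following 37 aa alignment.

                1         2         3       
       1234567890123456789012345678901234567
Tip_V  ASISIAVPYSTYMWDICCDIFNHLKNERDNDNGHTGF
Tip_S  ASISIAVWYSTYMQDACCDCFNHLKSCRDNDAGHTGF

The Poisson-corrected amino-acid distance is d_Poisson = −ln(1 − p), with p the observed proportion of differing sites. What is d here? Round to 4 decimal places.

Differing sites — 8:P/W; 14:W/Q; 16:I/A; 20:I/C; 26:N/S; 27:E/C; 32:N/A.
p = 7/37 = 0.189189.
d = −ln(1 − 0.189189) = −ln(0.810811) = 0.2097.

0.2097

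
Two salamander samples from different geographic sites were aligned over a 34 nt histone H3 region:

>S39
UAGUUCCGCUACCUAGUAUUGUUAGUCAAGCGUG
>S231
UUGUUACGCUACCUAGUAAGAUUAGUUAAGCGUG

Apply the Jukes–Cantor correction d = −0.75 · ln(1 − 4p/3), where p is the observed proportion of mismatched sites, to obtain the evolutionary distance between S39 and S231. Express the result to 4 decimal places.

0.2012

Differing sites — 2:A/U; 6:C/A; 19:U/A; 20:U/G; 21:G/A; 27:C/U.
p = 6/34 = 0.176471.
d = −0.75 · ln(1 − (4/3)·0.176471) = −0.75 · ln(0.764705) = −0.75 · (-0.268265) = 0.2012.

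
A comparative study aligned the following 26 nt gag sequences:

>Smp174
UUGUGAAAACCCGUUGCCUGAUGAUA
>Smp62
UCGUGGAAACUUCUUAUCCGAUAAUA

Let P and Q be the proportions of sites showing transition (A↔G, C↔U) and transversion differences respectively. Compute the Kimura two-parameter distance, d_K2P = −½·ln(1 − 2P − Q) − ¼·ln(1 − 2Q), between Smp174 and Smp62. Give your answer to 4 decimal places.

0.5504

The sequences differ at positions 2 (U/C, transition), 6 (A/G, transition), 11 (C/U, transition), 12 (C/U, transition), 13 (G/C, transversion), 16 (G/A, transition), 17 (C/U, transition), 19 (U/C, transition), 23 (G/A, transition).
Of the 9 differences, 8 transitions and 1 transversion over 26 sites: P = 8/26 = 0.307692, Q = 1/26 = 0.038462.
d = −0.5·ln(0.346154) − 0.25·ln(0.923076) = −0.5·(-1.060872) − 0.25·(-0.080044) = 0.5504.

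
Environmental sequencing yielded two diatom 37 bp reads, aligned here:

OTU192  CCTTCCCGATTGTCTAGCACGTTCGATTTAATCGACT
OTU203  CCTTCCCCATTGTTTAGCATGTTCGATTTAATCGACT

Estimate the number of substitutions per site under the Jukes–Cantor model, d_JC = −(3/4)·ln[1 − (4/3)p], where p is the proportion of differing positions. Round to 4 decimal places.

Differing sites — 8:G/C; 14:C/T; 20:C/T.
p = 3/37 = 0.081081.
d = −0.75 · ln(1 − (4/3)·0.081081) = −0.75 · ln(0.891892) = −0.75 · (-0.114410) = 0.0858.

0.0858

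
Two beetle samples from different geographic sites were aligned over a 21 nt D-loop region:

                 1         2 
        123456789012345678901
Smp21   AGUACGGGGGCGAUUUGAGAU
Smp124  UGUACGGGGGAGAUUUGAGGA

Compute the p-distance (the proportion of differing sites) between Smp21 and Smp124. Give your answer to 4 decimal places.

Differing sites — 1:A/U; 11:C/A; 20:A/G; 21:U/A.
There are 4 differences over 21 sites, so p = 4/21 = 0.1905.

0.1905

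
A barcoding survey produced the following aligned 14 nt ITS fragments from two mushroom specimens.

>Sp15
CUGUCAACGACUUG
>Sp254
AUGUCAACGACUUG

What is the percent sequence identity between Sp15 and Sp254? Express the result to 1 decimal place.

92.9%

A single mismatch occurs at site 1 (C/A).
13 of the 14 sites match, so the percent identity is 13/14 × 100 = 92.9%.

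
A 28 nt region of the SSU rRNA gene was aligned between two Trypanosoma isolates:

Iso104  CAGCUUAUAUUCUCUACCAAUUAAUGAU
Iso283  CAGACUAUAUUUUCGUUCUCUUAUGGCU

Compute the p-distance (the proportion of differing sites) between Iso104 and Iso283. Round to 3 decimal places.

The sequences differ at positions 4 (C/A), 5 (U/C), 12 (C/U), 15 (U/G), 16 (A/U), 17 (C/U), 19 (A/U), 20 (A/C), 24 (A/U), 25 (U/G), 27 (A/C).
There are 11 differences over 28 sites, so p = 11/28 = 0.393.

0.393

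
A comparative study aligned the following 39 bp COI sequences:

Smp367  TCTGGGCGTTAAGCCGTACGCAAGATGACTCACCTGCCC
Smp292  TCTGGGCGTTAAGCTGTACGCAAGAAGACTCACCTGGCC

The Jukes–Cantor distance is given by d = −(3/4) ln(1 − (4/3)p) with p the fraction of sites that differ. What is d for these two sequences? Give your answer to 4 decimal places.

Mismatches occur at site 15 (C→T), site 26 (T→A), site 37 (C→G).
p = 3/39 = 0.076923.
d = −0.75 · ln(1 − (4/3)·0.076923) = −0.75 · ln(0.897436) = −0.75 · (-0.108213) = 0.0812.

0.0812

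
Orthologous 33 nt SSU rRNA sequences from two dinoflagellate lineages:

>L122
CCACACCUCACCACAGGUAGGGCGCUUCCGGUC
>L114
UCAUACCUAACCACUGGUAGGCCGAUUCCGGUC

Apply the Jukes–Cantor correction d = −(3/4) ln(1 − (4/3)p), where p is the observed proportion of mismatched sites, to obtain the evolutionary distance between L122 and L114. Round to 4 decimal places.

0.2082

Mismatches occur at site 1 (C↔U), site 4 (C↔U), site 9 (C↔A), site 15 (A↔U), site 22 (G↔C), site 25 (C↔A).
p = 6/33 = 0.181818.
d = −0.75 · ln(1 − (4/3)·0.181818) = −0.75 · ln(0.757576) = −0.75 · (-0.277631) = 0.2082.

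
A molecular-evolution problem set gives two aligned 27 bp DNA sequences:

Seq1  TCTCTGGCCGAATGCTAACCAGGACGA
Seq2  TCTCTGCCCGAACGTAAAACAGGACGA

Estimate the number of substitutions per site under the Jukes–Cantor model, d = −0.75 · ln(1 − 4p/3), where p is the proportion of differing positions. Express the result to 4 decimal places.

0.2127

Differing sites — 7:G/C; 13:T/C; 15:C/T; 16:T/A; 19:C/A.
p = 5/27 = 0.185185.
d = −0.75 · ln(1 − (4/3)·0.185185) = −0.75 · ln(0.753087) = −0.75 · (-0.283575) = 0.2127.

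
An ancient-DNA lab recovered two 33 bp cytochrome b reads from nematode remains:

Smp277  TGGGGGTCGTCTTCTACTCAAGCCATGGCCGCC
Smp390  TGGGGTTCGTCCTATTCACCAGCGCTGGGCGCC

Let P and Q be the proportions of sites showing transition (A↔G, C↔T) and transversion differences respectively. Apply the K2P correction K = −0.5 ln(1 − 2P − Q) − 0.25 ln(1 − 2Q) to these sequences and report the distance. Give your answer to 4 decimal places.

The sequences differ at positions 6 (G/T, transversion), 12 (T/C, transition), 14 (C/A, transversion), 16 (A/T, transversion), 18 (T/A, transversion), 20 (A/C, transversion), 24 (C/G, transversion), 25 (A/C, transversion), 29 (C/G, transversion).
Of the 9 differences, 1 transition and 8 transversions over 33 sites: P = 1/33 = 0.030303, Q = 8/33 = 0.242424.
d = −0.5·ln(0.696970) − 0.25·ln(0.515152) = −0.5·(-0.361013) − 0.25·(-0.663293) = 0.3463.

0.3463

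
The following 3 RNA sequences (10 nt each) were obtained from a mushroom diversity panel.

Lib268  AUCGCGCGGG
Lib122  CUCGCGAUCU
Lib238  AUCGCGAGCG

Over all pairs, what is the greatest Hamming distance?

5

Pairwise Hamming distances:
  Lib268 vs Lib122: 5
  Lib268 vs Lib238: 2
  Lib122 vs Lib238: 3
The largest is 5, between Lib268 and Lib122.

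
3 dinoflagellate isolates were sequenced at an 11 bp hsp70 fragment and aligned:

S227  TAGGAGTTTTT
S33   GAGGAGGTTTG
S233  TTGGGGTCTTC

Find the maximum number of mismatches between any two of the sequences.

Pairwise Hamming distances:
  S227 vs S33: 3
  S227 vs S233: 4
  S33 vs S233: 6
The largest is 6, between S33 and S233.

6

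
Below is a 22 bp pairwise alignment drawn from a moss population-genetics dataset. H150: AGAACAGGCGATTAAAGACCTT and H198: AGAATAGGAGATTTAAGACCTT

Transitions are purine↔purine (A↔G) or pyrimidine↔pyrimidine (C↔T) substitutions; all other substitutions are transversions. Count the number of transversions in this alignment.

2

Mismatches occur at site 5 (C↔T, transition), site 9 (C↔A, transversion), site 14 (A↔T, transversion).
Of the 3 differences, 1 transition and 2 transversions, so the answer is 2.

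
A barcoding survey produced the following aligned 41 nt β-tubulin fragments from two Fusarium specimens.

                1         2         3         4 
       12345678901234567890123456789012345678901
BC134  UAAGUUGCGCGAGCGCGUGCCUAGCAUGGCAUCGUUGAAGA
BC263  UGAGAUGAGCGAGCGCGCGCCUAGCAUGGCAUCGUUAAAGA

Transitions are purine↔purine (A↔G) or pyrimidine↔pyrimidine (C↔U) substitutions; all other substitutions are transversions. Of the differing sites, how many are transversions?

2

Differing sites — 2:A/G (Ti); 5:U/A (Tv); 8:C/A (Tv); 18:U/C (Ti); 37:G/A (Ti).
Of the 5 differences, 3 transitions and 2 transversions, so the answer is 2.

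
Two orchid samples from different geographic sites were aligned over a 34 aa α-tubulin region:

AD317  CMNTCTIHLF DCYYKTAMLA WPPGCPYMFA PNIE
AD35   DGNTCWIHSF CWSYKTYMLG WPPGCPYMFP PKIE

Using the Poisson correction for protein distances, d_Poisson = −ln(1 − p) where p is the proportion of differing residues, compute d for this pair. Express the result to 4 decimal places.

0.3909

Mismatches occur at site 1 (C↔D), site 2 (M↔G), site 6 (T↔W), site 9 (L↔S), site 11 (D↔C), site 12 (C↔W), site 13 (Y↔S), site 17 (A↔Y), site 20 (A↔G), site 30 (A↔P), site 32 (N↔K).
p = 11/34 = 0.323529.
d = −ln(1 − 0.323529) = −ln(0.676471) = 0.3909.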